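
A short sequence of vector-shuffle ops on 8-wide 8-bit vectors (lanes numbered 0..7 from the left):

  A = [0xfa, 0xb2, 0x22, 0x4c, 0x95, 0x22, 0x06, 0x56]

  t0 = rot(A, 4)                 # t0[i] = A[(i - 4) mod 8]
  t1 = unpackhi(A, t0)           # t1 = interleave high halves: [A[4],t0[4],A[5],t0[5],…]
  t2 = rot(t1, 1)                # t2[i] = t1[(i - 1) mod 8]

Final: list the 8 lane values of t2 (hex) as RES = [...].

→ t0 |95|22|06|56|fa|b2|22|4c|
→ t1 |95|fa|22|b2|06|22|56|4c|
→ t2 |4c|95|fa|22|b2|06|22|56|

RES = [0x4c, 0x95, 0xfa, 0x22, 0xb2, 0x06, 0x22, 0x56]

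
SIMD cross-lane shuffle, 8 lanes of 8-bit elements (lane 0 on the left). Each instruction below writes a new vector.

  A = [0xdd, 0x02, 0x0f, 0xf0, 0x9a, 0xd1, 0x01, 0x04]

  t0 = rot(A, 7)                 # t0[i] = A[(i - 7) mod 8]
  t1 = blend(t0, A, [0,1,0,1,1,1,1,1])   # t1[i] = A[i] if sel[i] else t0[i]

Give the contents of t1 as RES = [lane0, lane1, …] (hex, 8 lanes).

→ t0 |02|0f|f0|9a|d1|01|04|dd|
→ t1 |02|02|f0|f0|9a|d1|01|04|

RES = [ 0x02  0x02  0xf0  0xf0  0x9a  0xd1  0x01  0x04 ]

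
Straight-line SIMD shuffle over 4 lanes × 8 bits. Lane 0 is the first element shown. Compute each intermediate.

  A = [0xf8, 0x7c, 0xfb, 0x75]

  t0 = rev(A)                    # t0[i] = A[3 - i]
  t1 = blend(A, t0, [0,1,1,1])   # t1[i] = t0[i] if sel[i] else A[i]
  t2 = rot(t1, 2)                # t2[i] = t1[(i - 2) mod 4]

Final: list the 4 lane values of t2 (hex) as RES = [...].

t0 = [0x75, 0xfb, 0x7c, 0xf8]
t1 = [0xf8, 0xfb, 0x7c, 0xf8]
t2 = [0x7c, 0xf8, 0xf8, 0xfb]

RES = [ 0x7c  0xf8  0xf8  0xfb ]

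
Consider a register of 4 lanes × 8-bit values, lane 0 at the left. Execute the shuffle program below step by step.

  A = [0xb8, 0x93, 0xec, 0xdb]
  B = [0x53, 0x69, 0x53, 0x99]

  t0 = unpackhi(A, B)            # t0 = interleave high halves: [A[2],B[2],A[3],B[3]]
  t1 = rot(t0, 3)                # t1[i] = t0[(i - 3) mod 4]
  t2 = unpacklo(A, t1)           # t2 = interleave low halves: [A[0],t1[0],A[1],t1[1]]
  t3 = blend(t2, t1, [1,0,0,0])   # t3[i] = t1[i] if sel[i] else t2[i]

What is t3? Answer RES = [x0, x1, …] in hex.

RES = [0x53, 0x53, 0x93, 0xdb]

  t0: ec 53 db 99
  t1: 53 db 99 ec
  t2: b8 53 93 db
  t3: 53 53 93 db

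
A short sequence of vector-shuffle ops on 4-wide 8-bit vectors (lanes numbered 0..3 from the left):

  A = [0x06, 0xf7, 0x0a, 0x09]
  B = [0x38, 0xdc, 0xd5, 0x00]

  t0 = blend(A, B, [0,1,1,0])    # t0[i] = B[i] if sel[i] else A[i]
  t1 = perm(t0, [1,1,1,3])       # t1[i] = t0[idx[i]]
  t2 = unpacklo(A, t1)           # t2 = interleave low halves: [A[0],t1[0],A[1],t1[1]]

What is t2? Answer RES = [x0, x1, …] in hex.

→ t0 |06|dc|d5|09|
→ t1 |dc|dc|dc|09|
→ t2 |06|dc|f7|dc|

RES = [0x06, 0xdc, 0xf7, 0xdc]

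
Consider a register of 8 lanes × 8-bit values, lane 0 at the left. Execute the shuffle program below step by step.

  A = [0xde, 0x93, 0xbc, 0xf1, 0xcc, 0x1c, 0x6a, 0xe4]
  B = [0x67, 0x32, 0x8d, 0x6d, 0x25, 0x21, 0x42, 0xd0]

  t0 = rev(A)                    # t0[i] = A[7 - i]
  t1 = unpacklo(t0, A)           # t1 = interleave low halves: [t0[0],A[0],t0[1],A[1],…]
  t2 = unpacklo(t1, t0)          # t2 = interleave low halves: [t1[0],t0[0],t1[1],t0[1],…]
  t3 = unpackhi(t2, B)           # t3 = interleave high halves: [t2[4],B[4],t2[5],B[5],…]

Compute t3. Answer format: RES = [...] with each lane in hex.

→ t0 |e4|6a|1c|cc|f1|bc|93|de|
→ t1 |e4|de|6a|93|1c|bc|cc|f1|
→ t2 |e4|e4|de|6a|6a|1c|93|cc|
→ t3 |6a|25|1c|21|93|42|cc|d0|

RES = [ 0x6a  0x25  0x1c  0x21  0x93  0x42  0xcc  0xd0 ]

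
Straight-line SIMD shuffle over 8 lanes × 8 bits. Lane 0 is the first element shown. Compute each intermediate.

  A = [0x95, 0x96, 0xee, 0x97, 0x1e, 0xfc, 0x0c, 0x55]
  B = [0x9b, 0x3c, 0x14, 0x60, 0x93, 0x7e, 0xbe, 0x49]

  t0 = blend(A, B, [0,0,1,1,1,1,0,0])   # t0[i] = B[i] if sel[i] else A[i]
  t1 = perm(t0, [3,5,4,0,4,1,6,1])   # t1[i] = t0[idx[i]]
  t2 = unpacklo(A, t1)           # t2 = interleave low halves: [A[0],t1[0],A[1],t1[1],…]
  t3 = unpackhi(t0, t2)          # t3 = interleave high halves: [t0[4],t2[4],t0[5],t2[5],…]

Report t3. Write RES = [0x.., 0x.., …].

RES = [0x93, 0xee, 0x7e, 0x93, 0x0c, 0x97, 0x55, 0x95]

→ t0 |95|96|14|60|93|7e|0c|55|
→ t1 |60|7e|93|95|93|96|0c|96|
→ t2 |95|60|96|7e|ee|93|97|95|
→ t3 |93|ee|7e|93|0c|97|55|95|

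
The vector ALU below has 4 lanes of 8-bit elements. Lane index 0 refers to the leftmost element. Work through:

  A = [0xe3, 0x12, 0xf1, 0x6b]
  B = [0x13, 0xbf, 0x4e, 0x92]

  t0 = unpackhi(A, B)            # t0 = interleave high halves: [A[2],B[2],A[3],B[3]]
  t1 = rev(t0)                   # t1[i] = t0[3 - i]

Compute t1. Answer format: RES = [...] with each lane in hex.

  t0: f1 4e 6b 92
  t1: 92 6b 4e f1

RES = [ 0x92  0x6b  0x4e  0xf1 ]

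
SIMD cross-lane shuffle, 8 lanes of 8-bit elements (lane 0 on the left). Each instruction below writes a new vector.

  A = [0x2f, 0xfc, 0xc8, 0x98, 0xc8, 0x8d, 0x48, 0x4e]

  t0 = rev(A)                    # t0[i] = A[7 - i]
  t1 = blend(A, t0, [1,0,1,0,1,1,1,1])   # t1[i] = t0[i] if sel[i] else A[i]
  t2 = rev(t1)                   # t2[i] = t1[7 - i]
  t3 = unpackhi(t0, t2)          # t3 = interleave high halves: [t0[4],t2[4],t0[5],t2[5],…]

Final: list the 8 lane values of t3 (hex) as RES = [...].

t0 = [0x4e, 0x48, 0x8d, 0xc8, 0x98, 0xc8, 0xfc, 0x2f]
t1 = [0x4e, 0xfc, 0x8d, 0x98, 0x98, 0xc8, 0xfc, 0x2f]
t2 = [0x2f, 0xfc, 0xc8, 0x98, 0x98, 0x8d, 0xfc, 0x4e]
t3 = [0x98, 0x98, 0xc8, 0x8d, 0xfc, 0xfc, 0x2f, 0x4e]

RES = [0x98, 0x98, 0xc8, 0x8d, 0xfc, 0xfc, 0x2f, 0x4e]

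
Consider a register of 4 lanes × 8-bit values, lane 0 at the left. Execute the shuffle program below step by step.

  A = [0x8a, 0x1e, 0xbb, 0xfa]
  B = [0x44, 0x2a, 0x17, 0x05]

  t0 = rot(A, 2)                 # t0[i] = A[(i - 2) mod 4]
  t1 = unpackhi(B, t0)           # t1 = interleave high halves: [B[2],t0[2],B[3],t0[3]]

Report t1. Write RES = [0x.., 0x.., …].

→ t0 |bb|fa|8a|1e|
→ t1 |17|8a|05|1e|

RES = [ 0x17  0x8a  0x05  0x1e ]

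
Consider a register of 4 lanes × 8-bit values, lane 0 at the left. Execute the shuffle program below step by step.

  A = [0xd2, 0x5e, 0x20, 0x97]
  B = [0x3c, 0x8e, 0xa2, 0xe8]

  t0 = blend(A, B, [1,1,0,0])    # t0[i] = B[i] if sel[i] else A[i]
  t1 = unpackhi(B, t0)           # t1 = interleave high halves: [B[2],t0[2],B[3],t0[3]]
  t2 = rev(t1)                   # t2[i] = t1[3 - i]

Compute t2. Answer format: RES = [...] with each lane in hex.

  t0: 3c 8e 20 97
  t1: a2 20 e8 97
  t2: 97 e8 20 a2

RES = [ 0x97  0xe8  0x20  0xa2 ]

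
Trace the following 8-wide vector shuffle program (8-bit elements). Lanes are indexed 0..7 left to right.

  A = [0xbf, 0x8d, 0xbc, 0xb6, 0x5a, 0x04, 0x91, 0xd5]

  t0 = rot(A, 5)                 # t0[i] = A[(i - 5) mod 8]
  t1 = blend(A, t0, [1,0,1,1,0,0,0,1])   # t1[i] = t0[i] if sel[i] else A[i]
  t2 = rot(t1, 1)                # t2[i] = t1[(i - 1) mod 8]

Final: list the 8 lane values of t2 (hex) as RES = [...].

→ t0 |b6|5a|04|91|d5|bf|8d|bc|
→ t1 |b6|8d|04|91|5a|04|91|bc|
→ t2 |bc|b6|8d|04|91|5a|04|91|

RES = [ 0xbc  0xb6  0x8d  0x04  0x91  0x5a  0x04  0x91 ]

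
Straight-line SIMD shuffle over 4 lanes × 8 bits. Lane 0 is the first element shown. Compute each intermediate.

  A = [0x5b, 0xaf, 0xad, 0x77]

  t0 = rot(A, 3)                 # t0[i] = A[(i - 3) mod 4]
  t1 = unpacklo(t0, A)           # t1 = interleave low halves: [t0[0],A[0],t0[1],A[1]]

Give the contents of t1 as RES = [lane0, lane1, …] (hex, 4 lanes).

  t0: af ad 77 5b
  t1: af 5b ad af

RES = [ 0xaf  0x5b  0xad  0xaf ]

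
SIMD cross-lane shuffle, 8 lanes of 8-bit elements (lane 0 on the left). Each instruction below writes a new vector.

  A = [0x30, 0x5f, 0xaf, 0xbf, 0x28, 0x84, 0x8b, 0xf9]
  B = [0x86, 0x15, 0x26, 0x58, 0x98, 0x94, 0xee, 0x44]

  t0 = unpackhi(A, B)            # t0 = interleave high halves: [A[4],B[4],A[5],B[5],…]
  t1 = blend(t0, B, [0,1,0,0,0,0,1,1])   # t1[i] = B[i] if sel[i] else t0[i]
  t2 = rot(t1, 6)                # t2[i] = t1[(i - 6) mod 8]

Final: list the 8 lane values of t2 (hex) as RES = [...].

RES = [0x84, 0x94, 0x8b, 0xee, 0xee, 0x44, 0x28, 0x15]

→ t0 |28|98|84|94|8b|ee|f9|44|
→ t1 |28|15|84|94|8b|ee|ee|44|
→ t2 |84|94|8b|ee|ee|44|28|15|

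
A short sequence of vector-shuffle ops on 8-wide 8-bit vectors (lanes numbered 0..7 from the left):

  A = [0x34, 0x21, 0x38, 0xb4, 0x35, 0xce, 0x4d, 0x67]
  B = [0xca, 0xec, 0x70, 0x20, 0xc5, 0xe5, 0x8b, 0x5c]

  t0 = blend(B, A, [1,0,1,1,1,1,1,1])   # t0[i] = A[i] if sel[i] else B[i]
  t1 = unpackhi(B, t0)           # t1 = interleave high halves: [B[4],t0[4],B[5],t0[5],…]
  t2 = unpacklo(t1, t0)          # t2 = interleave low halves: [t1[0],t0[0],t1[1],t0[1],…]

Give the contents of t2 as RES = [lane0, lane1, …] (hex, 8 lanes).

  t0: 34 ec 38 b4 35 ce 4d 67
  t1: c5 35 e5 ce 8b 4d 5c 67
  t2: c5 34 35 ec e5 38 ce b4

RES = [0xc5, 0x34, 0x35, 0xec, 0xe5, 0x38, 0xce, 0xb4]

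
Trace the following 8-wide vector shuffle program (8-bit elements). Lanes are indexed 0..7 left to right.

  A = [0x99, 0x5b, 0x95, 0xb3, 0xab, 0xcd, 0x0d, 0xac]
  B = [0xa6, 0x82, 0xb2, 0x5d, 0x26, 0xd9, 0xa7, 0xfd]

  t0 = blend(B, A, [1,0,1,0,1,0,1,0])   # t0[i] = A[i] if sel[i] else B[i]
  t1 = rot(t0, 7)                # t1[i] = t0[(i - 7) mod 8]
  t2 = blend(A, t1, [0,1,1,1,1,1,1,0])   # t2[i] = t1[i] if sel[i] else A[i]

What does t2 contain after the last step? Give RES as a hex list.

  t0: 99 82 95 5d ab d9 0d fd
  t1: 82 95 5d ab d9 0d fd 99
  t2: 99 95 5d ab d9 0d fd ac

RES = [ 0x99  0x95  0x5d  0xab  0xd9  0x0d  0xfd  0xac ]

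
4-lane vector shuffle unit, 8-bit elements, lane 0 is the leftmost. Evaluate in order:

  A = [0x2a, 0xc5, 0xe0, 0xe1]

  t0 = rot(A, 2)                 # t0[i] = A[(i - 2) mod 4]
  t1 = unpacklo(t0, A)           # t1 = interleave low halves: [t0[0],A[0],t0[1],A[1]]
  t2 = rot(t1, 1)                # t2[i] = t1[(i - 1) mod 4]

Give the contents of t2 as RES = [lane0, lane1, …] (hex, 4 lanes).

t0 = [0xe0, 0xe1, 0x2a, 0xc5]
t1 = [0xe0, 0x2a, 0xe1, 0xc5]
t2 = [0xc5, 0xe0, 0x2a, 0xe1]

RES = [0xc5, 0xe0, 0x2a, 0xe1]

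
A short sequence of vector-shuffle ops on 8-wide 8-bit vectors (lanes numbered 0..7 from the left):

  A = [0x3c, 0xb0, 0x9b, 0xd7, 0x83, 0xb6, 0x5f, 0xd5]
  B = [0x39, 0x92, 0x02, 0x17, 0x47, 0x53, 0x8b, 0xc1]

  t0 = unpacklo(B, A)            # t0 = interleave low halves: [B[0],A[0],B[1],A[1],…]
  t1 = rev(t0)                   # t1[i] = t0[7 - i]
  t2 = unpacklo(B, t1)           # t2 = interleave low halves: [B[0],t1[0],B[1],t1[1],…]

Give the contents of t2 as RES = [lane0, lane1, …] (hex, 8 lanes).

  t0: 39 3c 92 b0 02 9b 17 d7
  t1: d7 17 9b 02 b0 92 3c 39
  t2: 39 d7 92 17 02 9b 17 02

RES = [ 0x39  0xd7  0x92  0x17  0x02  0x9b  0x17  0x02 ]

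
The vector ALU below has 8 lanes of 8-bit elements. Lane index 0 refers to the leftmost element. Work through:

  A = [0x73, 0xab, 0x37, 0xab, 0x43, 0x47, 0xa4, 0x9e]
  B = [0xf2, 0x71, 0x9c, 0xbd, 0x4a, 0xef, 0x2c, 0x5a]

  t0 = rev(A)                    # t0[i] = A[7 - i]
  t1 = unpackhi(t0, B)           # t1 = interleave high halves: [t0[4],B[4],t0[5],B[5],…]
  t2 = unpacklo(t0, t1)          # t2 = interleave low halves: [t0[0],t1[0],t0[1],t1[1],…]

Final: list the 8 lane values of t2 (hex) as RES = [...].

RES = [0x9e, 0xab, 0xa4, 0x4a, 0x47, 0x37, 0x43, 0xef]

t0 = [0x9e, 0xa4, 0x47, 0x43, 0xab, 0x37, 0xab, 0x73]
t1 = [0xab, 0x4a, 0x37, 0xef, 0xab, 0x2c, 0x73, 0x5a]
t2 = [0x9e, 0xab, 0xa4, 0x4a, 0x47, 0x37, 0x43, 0xef]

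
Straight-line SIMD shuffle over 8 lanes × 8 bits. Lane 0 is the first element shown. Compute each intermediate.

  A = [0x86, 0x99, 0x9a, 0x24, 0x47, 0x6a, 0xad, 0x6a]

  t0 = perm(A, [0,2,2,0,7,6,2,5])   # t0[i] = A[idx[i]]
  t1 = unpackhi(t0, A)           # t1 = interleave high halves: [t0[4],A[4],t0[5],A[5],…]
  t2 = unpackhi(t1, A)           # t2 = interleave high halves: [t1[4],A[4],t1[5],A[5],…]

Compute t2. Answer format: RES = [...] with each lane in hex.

t0 = [0x86, 0x9a, 0x9a, 0x86, 0x6a, 0xad, 0x9a, 0x6a]
t1 = [0x6a, 0x47, 0xad, 0x6a, 0x9a, 0xad, 0x6a, 0x6a]
t2 = [0x9a, 0x47, 0xad, 0x6a, 0x6a, 0xad, 0x6a, 0x6a]

RES = [ 0x9a  0x47  0xad  0x6a  0x6a  0xad  0x6a  0x6a ]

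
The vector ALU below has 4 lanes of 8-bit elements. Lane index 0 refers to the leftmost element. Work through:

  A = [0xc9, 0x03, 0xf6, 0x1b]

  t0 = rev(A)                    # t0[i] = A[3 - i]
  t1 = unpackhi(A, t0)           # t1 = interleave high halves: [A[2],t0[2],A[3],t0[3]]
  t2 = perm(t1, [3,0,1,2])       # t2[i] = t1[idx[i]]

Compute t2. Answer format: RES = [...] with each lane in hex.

t0 = [0x1b, 0xf6, 0x03, 0xc9]
t1 = [0xf6, 0x03, 0x1b, 0xc9]
t2 = [0xc9, 0xf6, 0x03, 0x1b]

RES = [0xc9, 0xf6, 0x03, 0x1b]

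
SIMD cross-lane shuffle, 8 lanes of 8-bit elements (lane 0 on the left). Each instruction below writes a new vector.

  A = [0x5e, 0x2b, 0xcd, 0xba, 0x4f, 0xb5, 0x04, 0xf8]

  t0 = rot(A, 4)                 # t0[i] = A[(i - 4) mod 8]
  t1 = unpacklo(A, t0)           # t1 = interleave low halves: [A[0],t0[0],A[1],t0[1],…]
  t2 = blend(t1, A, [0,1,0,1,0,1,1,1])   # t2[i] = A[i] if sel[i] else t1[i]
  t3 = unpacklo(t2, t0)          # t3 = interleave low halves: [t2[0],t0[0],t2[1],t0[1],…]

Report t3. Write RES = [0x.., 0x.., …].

RES = [ 0x5e  0x4f  0x2b  0xb5  0x2b  0x04  0xba  0xf8 ]

  t0: 4f b5 04 f8 5e 2b cd ba
  t1: 5e 4f 2b b5 cd 04 ba f8
  t2: 5e 2b 2b ba cd b5 04 f8
  t3: 5e 4f 2b b5 2b 04 ba f8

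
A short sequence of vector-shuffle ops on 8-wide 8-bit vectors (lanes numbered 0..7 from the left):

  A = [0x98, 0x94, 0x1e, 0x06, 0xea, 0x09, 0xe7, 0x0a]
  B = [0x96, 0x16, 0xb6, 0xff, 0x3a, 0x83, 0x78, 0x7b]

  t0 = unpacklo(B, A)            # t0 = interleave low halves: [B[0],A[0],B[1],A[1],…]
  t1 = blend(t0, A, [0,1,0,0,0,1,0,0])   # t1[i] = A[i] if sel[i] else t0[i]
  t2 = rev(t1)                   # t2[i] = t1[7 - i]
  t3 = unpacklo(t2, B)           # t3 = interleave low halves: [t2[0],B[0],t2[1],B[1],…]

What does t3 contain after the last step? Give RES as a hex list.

RES = [ 0x06  0x96  0xff  0x16  0x09  0xb6  0xb6  0xff ]

→ t0 |96|98|16|94|b6|1e|ff|06|
→ t1 |96|94|16|94|b6|09|ff|06|
→ t2 |06|ff|09|b6|94|16|94|96|
→ t3 |06|96|ff|16|09|b6|b6|ff|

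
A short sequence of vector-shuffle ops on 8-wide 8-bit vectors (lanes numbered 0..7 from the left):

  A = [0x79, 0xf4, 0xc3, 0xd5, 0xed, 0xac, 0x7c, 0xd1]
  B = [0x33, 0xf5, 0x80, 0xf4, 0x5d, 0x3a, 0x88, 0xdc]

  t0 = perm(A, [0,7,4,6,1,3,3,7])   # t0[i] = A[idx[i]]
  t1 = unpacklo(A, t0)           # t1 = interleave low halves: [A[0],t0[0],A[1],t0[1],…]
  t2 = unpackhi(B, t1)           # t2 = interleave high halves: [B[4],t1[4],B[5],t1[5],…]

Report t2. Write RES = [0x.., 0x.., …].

→ t0 |79|d1|ed|7c|f4|d5|d5|d1|
→ t1 |79|79|f4|d1|c3|ed|d5|7c|
→ t2 |5d|c3|3a|ed|88|d5|dc|7c|

RES = [0x5d, 0xc3, 0x3a, 0xed, 0x88, 0xd5, 0xdc, 0x7c]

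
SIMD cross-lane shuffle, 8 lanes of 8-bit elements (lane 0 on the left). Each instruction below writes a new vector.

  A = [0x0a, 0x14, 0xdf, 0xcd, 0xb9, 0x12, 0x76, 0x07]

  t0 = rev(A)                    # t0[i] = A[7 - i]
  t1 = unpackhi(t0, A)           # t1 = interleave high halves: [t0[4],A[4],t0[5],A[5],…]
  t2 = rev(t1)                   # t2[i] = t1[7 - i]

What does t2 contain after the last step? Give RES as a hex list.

RES = [0x07, 0x0a, 0x76, 0x14, 0x12, 0xdf, 0xb9, 0xcd]

t0 = [0x07, 0x76, 0x12, 0xb9, 0xcd, 0xdf, 0x14, 0x0a]
t1 = [0xcd, 0xb9, 0xdf, 0x12, 0x14, 0x76, 0x0a, 0x07]
t2 = [0x07, 0x0a, 0x76, 0x14, 0x12, 0xdf, 0xb9, 0xcd]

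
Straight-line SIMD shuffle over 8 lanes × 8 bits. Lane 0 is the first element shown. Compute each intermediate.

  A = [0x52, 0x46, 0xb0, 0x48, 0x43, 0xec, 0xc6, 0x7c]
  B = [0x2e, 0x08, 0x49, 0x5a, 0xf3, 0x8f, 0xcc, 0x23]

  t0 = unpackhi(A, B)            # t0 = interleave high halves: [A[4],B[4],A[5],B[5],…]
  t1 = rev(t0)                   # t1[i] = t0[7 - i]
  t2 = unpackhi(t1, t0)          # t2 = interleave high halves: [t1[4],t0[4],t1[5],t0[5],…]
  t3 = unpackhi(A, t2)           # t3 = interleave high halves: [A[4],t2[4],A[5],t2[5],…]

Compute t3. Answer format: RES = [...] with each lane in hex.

→ t0 |43|f3|ec|8f|c6|cc|7c|23|
→ t1 |23|7c|cc|c6|8f|ec|f3|43|
→ t2 |8f|c6|ec|cc|f3|7c|43|23|
→ t3 |43|f3|ec|7c|c6|43|7c|23|

RES = [0x43, 0xf3, 0xec, 0x7c, 0xc6, 0x43, 0x7c, 0x23]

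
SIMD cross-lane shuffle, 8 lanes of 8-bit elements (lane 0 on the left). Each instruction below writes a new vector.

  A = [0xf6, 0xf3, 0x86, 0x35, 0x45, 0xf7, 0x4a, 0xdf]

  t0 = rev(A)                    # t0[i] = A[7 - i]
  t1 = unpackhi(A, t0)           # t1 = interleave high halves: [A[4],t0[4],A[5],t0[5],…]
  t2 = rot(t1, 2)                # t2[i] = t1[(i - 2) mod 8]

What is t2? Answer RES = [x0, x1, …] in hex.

  t0: df 4a f7 45 35 86 f3 f6
  t1: 45 35 f7 86 4a f3 df f6
  t2: df f6 45 35 f7 86 4a f3

RES = [0xdf, 0xf6, 0x45, 0x35, 0xf7, 0x86, 0x4a, 0xf3]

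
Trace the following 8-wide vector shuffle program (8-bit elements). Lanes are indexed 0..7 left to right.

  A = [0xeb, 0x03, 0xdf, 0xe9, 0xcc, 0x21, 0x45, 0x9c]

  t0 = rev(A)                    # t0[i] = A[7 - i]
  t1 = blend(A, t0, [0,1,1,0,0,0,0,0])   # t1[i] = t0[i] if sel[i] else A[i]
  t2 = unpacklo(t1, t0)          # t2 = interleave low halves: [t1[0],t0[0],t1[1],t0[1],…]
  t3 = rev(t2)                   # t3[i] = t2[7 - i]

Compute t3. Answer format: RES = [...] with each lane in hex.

RES = [0xcc, 0xe9, 0x21, 0x21, 0x45, 0x45, 0x9c, 0xeb]

t0 = [0x9c, 0x45, 0x21, 0xcc, 0xe9, 0xdf, 0x03, 0xeb]
t1 = [0xeb, 0x45, 0x21, 0xe9, 0xcc, 0x21, 0x45, 0x9c]
t2 = [0xeb, 0x9c, 0x45, 0x45, 0x21, 0x21, 0xe9, 0xcc]
t3 = [0xcc, 0xe9, 0x21, 0x21, 0x45, 0x45, 0x9c, 0xeb]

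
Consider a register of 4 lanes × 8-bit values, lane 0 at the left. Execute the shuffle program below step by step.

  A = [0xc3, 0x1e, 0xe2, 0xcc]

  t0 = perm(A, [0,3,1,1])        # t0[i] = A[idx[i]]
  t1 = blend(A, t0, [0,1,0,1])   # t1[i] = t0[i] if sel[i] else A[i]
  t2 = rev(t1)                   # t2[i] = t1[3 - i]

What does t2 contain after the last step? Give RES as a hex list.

t0 = [0xc3, 0xcc, 0x1e, 0x1e]
t1 = [0xc3, 0xcc, 0xe2, 0x1e]
t2 = [0x1e, 0xe2, 0xcc, 0xc3]

RES = [0x1e, 0xe2, 0xcc, 0xc3]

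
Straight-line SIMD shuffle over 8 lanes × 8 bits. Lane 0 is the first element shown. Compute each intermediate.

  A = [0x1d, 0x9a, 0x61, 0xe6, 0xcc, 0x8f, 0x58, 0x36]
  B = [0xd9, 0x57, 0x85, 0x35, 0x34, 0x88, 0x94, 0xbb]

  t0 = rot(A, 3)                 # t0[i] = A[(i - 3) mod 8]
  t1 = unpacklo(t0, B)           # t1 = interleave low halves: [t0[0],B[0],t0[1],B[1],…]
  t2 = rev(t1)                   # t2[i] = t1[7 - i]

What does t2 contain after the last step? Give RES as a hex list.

t0 = [0x8f, 0x58, 0x36, 0x1d, 0x9a, 0x61, 0xe6, 0xcc]
t1 = [0x8f, 0xd9, 0x58, 0x57, 0x36, 0x85, 0x1d, 0x35]
t2 = [0x35, 0x1d, 0x85, 0x36, 0x57, 0x58, 0xd9, 0x8f]

RES = [0x35, 0x1d, 0x85, 0x36, 0x57, 0x58, 0xd9, 0x8f]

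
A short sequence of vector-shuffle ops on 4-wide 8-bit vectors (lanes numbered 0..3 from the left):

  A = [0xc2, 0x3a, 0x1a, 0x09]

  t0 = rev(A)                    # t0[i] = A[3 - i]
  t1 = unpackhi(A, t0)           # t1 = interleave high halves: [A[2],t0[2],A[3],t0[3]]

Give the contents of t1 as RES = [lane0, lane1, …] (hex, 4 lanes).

RES = [ 0x1a  0x3a  0x09  0xc2 ]

t0 = [0x09, 0x1a, 0x3a, 0xc2]
t1 = [0x1a, 0x3a, 0x09, 0xc2]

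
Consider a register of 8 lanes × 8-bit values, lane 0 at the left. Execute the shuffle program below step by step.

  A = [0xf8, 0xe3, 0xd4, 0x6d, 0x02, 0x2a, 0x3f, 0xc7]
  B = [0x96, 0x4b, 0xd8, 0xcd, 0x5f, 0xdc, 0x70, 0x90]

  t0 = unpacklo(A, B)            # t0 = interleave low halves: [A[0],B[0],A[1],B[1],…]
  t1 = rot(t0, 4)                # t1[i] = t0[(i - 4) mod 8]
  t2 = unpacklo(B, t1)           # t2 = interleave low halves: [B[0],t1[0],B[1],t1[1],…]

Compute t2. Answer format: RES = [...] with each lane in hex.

RES = [0x96, 0xd4, 0x4b, 0xd8, 0xd8, 0x6d, 0xcd, 0xcd]

  t0: f8 96 e3 4b d4 d8 6d cd
  t1: d4 d8 6d cd f8 96 e3 4b
  t2: 96 d4 4b d8 d8 6d cd cd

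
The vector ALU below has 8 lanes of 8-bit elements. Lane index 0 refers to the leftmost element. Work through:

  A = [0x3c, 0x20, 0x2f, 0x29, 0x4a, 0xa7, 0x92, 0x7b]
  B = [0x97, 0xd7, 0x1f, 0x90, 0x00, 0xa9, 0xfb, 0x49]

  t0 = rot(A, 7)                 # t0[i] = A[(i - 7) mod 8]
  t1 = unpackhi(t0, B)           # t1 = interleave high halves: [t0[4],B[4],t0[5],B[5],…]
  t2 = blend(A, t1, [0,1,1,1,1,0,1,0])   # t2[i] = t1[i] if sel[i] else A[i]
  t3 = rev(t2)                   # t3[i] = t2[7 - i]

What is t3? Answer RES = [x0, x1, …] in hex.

RES = [0x7b, 0x3c, 0xa7, 0x7b, 0xa9, 0x92, 0x00, 0x3c]

  t0: 20 2f 29 4a a7 92 7b 3c
  t1: a7 00 92 a9 7b fb 3c 49
  t2: 3c 00 92 a9 7b a7 3c 7b
  t3: 7b 3c a7 7b a9 92 00 3c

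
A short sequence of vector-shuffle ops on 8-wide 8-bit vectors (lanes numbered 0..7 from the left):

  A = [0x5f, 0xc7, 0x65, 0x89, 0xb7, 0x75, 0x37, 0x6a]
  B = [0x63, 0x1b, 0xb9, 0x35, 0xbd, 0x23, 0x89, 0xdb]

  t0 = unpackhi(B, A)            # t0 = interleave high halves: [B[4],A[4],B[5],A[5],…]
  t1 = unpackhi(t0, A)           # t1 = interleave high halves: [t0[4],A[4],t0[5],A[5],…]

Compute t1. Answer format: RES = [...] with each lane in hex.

→ t0 |bd|b7|23|75|89|37|db|6a|
→ t1 |89|b7|37|75|db|37|6a|6a|

RES = [0x89, 0xb7, 0x37, 0x75, 0xdb, 0x37, 0x6a, 0x6a]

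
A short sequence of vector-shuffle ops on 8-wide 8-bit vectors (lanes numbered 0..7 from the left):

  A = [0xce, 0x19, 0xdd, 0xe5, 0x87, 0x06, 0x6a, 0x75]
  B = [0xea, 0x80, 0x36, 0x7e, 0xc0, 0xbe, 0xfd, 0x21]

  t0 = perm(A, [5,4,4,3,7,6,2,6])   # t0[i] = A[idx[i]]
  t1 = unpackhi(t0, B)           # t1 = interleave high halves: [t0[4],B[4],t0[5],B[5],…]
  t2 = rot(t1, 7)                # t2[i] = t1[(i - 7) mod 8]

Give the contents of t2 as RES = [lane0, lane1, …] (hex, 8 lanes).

RES = [ 0xc0  0x6a  0xbe  0xdd  0xfd  0x6a  0x21  0x75 ]

  t0: 06 87 87 e5 75 6a dd 6a
  t1: 75 c0 6a be dd fd 6a 21
  t2: c0 6a be dd fd 6a 21 75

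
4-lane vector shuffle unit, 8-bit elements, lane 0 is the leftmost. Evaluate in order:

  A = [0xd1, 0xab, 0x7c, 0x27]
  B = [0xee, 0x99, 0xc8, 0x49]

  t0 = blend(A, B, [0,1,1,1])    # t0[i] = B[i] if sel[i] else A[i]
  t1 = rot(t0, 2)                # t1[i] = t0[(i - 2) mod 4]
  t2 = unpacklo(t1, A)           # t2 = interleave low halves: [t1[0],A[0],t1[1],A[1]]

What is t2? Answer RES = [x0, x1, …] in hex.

→ t0 |d1|99|c8|49|
→ t1 |c8|49|d1|99|
→ t2 |c8|d1|49|ab|

RES = [0xc8, 0xd1, 0x49, 0xab]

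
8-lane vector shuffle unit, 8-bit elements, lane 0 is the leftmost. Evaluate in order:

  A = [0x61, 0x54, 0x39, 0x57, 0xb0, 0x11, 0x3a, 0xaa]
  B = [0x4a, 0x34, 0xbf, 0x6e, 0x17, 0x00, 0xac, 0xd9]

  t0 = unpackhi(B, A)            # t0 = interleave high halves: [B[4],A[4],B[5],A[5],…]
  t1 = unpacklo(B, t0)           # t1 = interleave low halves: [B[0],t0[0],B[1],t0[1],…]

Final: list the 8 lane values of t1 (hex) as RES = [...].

t0 = [0x17, 0xb0, 0x00, 0x11, 0xac, 0x3a, 0xd9, 0xaa]
t1 = [0x4a, 0x17, 0x34, 0xb0, 0xbf, 0x00, 0x6e, 0x11]

RES = [0x4a, 0x17, 0x34, 0xb0, 0xbf, 0x00, 0x6e, 0x11]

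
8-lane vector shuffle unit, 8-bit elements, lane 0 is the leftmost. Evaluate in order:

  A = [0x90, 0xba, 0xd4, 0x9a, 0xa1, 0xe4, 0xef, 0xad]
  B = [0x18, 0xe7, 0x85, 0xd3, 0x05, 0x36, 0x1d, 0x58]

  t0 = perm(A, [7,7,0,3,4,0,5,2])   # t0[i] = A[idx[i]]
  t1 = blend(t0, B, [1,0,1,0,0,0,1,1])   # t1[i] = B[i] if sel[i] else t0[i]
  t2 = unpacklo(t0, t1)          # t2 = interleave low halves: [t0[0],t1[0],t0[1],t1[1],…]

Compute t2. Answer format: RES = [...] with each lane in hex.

t0 = [0xad, 0xad, 0x90, 0x9a, 0xa1, 0x90, 0xe4, 0xd4]
t1 = [0x18, 0xad, 0x85, 0x9a, 0xa1, 0x90, 0x1d, 0x58]
t2 = [0xad, 0x18, 0xad, 0xad, 0x90, 0x85, 0x9a, 0x9a]

RES = [0xad, 0x18, 0xad, 0xad, 0x90, 0x85, 0x9a, 0x9a]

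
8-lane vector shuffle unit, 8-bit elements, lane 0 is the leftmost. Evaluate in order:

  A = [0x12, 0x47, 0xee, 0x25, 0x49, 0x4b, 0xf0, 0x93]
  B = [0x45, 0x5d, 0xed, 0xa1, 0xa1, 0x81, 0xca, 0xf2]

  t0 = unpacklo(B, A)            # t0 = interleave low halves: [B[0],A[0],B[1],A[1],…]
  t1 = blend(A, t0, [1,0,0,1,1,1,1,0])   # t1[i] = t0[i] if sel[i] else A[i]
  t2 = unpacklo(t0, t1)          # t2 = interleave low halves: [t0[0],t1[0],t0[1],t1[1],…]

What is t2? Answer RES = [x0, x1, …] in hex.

RES = [0x45, 0x45, 0x12, 0x47, 0x5d, 0xee, 0x47, 0x47]

  t0: 45 12 5d 47 ed ee a1 25
  t1: 45 47 ee 47 ed ee a1 93
  t2: 45 45 12 47 5d ee 47 47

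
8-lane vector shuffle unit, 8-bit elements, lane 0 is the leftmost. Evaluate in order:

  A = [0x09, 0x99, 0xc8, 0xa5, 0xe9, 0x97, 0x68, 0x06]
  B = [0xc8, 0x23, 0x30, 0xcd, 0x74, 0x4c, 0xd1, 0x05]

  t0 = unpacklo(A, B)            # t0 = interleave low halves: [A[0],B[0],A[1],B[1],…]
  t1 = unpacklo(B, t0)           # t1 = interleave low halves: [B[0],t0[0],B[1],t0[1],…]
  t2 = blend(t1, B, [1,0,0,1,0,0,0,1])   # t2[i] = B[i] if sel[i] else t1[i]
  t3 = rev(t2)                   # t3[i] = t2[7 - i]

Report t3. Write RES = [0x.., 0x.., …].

→ t0 |09|c8|99|23|c8|30|a5|cd|
→ t1 |c8|09|23|c8|30|99|cd|23|
→ t2 |c8|09|23|cd|30|99|cd|05|
→ t3 |05|cd|99|30|cd|23|09|c8|

RES = [0x05, 0xcd, 0x99, 0x30, 0xcd, 0x23, 0x09, 0xc8]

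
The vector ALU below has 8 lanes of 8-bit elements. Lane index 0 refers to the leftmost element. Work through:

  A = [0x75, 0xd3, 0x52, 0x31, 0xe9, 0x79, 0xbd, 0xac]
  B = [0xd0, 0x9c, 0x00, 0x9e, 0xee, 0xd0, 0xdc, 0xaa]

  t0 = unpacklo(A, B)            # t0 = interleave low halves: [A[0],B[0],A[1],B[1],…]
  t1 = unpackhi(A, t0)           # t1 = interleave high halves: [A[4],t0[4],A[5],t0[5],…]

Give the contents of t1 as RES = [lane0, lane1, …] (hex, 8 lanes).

RES = [ 0xe9  0x52  0x79  0x00  0xbd  0x31  0xac  0x9e ]

t0 = [0x75, 0xd0, 0xd3, 0x9c, 0x52, 0x00, 0x31, 0x9e]
t1 = [0xe9, 0x52, 0x79, 0x00, 0xbd, 0x31, 0xac, 0x9e]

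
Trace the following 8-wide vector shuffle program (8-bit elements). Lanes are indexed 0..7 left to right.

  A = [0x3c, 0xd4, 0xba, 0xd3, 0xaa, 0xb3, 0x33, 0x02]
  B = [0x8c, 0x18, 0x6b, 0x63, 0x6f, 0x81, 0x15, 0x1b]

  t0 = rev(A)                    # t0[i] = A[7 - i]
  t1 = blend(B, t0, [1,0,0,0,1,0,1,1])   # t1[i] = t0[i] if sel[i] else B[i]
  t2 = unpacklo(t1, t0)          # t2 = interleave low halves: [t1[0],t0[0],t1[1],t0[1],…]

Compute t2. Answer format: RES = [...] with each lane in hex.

RES = [ 0x02  0x02  0x18  0x33  0x6b  0xb3  0x63  0xaa ]

t0 = [0x02, 0x33, 0xb3, 0xaa, 0xd3, 0xba, 0xd4, 0x3c]
t1 = [0x02, 0x18, 0x6b, 0x63, 0xd3, 0x81, 0xd4, 0x3c]
t2 = [0x02, 0x02, 0x18, 0x33, 0x6b, 0xb3, 0x63, 0xaa]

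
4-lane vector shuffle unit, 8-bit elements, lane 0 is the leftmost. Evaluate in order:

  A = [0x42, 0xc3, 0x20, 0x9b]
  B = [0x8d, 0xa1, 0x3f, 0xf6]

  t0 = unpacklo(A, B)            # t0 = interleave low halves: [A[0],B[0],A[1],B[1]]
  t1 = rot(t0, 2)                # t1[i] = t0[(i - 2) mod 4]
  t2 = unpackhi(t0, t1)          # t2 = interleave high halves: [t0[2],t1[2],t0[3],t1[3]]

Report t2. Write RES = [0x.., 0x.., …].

→ t0 |42|8d|c3|a1|
→ t1 |c3|a1|42|8d|
→ t2 |c3|42|a1|8d|

RES = [ 0xc3  0x42  0xa1  0x8d ]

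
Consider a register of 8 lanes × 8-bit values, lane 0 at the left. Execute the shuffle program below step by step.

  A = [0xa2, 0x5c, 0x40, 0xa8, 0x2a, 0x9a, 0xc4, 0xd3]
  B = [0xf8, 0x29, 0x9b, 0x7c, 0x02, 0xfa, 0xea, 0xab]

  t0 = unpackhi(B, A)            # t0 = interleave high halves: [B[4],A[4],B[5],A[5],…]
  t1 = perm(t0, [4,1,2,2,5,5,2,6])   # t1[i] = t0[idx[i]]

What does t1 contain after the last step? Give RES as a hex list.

  t0: 02 2a fa 9a ea c4 ab d3
  t1: ea 2a fa fa c4 c4 fa ab

RES = [ 0xea  0x2a  0xfa  0xfa  0xc4  0xc4  0xfa  0xab ]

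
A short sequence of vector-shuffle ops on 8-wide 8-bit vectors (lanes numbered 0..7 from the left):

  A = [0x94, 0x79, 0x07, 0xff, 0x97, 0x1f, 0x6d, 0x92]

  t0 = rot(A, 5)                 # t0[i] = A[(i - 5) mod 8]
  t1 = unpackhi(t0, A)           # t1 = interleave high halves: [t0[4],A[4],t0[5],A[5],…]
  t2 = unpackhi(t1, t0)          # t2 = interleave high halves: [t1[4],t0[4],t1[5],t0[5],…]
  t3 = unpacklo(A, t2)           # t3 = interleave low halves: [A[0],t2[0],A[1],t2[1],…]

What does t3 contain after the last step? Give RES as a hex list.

  t0: ff 97 1f 6d 92 94 79 07
  t1: 92 97 94 1f 79 6d 07 92
  t2: 79 92 6d 94 07 79 92 07
  t3: 94 79 79 92 07 6d ff 94

RES = [0x94, 0x79, 0x79, 0x92, 0x07, 0x6d, 0xff, 0x94]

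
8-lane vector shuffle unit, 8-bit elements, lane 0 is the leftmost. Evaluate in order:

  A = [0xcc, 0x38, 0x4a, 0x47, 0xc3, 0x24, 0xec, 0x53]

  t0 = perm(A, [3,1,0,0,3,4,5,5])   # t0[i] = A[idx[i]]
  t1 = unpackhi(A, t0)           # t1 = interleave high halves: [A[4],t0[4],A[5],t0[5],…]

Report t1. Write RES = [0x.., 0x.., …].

RES = [0xc3, 0x47, 0x24, 0xc3, 0xec, 0x24, 0x53, 0x24]

t0 = [0x47, 0x38, 0xcc, 0xcc, 0x47, 0xc3, 0x24, 0x24]
t1 = [0xc3, 0x47, 0x24, 0xc3, 0xec, 0x24, 0x53, 0x24]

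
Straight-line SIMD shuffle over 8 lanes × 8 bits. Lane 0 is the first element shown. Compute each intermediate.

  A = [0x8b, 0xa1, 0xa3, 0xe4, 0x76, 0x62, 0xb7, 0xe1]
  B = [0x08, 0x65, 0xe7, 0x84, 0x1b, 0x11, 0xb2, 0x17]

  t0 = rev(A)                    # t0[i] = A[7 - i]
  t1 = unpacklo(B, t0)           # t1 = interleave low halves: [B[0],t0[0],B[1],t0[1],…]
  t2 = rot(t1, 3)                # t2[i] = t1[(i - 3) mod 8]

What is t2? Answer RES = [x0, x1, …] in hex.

RES = [ 0x62  0x84  0x76  0x08  0xe1  0x65  0xb7  0xe7 ]

t0 = [0xe1, 0xb7, 0x62, 0x76, 0xe4, 0xa3, 0xa1, 0x8b]
t1 = [0x08, 0xe1, 0x65, 0xb7, 0xe7, 0x62, 0x84, 0x76]
t2 = [0x62, 0x84, 0x76, 0x08, 0xe1, 0x65, 0xb7, 0xe7]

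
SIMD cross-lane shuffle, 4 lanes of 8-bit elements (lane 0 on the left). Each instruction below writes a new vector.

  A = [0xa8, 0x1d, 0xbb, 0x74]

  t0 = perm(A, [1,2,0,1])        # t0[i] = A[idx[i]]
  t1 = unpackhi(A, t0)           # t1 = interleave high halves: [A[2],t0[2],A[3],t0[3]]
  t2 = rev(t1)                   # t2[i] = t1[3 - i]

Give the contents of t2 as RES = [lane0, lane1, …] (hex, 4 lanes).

→ t0 |1d|bb|a8|1d|
→ t1 |bb|a8|74|1d|
→ t2 |1d|74|a8|bb|

RES = [ 0x1d  0x74  0xa8  0xbb ]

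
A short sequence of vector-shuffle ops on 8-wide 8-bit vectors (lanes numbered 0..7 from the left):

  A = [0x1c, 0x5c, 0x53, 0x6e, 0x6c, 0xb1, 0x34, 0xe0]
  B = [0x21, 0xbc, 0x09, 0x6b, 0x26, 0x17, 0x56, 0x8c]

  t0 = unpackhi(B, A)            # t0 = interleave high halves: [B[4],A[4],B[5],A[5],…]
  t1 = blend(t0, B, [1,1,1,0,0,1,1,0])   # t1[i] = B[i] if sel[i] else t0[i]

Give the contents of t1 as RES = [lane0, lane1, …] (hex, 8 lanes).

RES = [0x21, 0xbc, 0x09, 0xb1, 0x56, 0x17, 0x56, 0xe0]

  t0: 26 6c 17 b1 56 34 8c e0
  t1: 21 bc 09 b1 56 17 56 e0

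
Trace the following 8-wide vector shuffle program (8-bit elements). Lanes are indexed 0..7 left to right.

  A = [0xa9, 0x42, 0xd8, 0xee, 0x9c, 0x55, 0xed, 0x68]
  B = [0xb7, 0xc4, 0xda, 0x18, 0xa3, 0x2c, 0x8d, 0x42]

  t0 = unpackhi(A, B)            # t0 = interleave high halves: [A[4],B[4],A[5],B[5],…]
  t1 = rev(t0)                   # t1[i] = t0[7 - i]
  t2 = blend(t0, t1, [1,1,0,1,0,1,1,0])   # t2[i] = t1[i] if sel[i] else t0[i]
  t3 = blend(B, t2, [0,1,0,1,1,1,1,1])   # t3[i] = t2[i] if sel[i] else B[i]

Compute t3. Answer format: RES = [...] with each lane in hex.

RES = [0xb7, 0x68, 0xda, 0xed, 0xed, 0x55, 0xa3, 0x42]

→ t0 |9c|a3|55|2c|ed|8d|68|42|
→ t1 |42|68|8d|ed|2c|55|a3|9c|
→ t2 |42|68|55|ed|ed|55|a3|42|
→ t3 |b7|68|da|ed|ed|55|a3|42|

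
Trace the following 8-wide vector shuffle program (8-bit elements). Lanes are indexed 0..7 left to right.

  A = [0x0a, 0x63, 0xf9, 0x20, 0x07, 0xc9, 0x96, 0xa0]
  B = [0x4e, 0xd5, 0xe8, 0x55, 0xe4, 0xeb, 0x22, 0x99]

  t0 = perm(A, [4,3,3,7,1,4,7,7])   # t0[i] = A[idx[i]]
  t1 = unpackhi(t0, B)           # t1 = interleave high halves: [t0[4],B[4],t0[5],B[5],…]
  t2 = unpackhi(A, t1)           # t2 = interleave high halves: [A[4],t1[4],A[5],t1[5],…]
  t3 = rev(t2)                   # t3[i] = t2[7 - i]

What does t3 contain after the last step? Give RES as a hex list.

RES = [0x99, 0xa0, 0xa0, 0x96, 0x22, 0xc9, 0xa0, 0x07]

→ t0 |07|20|20|a0|63|07|a0|a0|
→ t1 |63|e4|07|eb|a0|22|a0|99|
→ t2 |07|a0|c9|22|96|a0|a0|99|
→ t3 |99|a0|a0|96|22|c9|a0|07|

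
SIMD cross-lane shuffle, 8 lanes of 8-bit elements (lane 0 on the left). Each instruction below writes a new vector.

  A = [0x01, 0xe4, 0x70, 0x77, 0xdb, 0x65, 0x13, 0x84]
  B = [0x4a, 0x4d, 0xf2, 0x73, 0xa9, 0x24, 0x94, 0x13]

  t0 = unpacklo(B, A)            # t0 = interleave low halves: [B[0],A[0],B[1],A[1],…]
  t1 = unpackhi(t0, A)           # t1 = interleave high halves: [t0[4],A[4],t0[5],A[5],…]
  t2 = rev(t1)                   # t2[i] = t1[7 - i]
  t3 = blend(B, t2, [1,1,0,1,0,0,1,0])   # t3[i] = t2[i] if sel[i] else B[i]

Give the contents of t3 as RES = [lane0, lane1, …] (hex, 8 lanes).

RES = [ 0x84  0x77  0xf2  0x73  0xa9  0x24  0xdb  0x13 ]

  t0: 4a 01 4d e4 f2 70 73 77
  t1: f2 db 70 65 73 13 77 84
  t2: 84 77 13 73 65 70 db f2
  t3: 84 77 f2 73 a9 24 db 13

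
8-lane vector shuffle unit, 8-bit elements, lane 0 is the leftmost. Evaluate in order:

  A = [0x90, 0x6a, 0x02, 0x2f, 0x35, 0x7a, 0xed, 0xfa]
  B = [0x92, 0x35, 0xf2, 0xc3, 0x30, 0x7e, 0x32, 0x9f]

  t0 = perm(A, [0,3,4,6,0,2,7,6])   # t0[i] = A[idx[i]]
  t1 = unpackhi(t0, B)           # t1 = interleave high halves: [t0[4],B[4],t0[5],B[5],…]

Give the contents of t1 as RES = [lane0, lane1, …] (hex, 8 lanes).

→ t0 |90|2f|35|ed|90|02|fa|ed|
→ t1 |90|30|02|7e|fa|32|ed|9f|

RES = [ 0x90  0x30  0x02  0x7e  0xfa  0x32  0xed  0x9f ]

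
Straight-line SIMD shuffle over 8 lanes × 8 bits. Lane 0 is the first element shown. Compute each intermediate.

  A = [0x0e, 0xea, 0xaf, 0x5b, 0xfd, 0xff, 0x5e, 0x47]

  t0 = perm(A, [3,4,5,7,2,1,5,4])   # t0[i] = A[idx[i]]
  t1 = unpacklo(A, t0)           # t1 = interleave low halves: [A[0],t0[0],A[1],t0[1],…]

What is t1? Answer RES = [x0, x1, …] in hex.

  t0: 5b fd ff 47 af ea ff fd
  t1: 0e 5b ea fd af ff 5b 47

RES = [0x0e, 0x5b, 0xea, 0xfd, 0xaf, 0xff, 0x5b, 0x47]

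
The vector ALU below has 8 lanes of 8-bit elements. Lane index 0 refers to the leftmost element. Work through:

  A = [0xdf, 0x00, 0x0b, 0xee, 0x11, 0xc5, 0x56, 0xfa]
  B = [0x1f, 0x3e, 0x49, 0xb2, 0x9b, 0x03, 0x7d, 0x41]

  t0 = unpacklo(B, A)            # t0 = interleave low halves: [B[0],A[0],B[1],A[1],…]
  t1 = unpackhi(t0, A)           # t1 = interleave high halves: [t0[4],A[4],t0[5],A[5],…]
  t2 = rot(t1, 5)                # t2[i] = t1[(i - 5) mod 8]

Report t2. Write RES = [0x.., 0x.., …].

RES = [ 0xc5  0xb2  0x56  0xee  0xfa  0x49  0x11  0x0b ]

→ t0 |1f|df|3e|00|49|0b|b2|ee|
→ t1 |49|11|0b|c5|b2|56|ee|fa|
→ t2 |c5|b2|56|ee|fa|49|11|0b|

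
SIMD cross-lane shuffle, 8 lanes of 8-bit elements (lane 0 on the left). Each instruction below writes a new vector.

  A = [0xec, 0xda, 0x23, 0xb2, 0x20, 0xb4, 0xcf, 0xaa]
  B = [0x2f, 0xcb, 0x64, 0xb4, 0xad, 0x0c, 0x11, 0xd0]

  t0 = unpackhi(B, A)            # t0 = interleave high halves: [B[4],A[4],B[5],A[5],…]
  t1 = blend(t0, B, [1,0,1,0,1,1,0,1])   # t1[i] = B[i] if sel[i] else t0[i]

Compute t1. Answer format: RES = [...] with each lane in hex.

RES = [0x2f, 0x20, 0x64, 0xb4, 0xad, 0x0c, 0xd0, 0xd0]

t0 = [0xad, 0x20, 0x0c, 0xb4, 0x11, 0xcf, 0xd0, 0xaa]
t1 = [0x2f, 0x20, 0x64, 0xb4, 0xad, 0x0c, 0xd0, 0xd0]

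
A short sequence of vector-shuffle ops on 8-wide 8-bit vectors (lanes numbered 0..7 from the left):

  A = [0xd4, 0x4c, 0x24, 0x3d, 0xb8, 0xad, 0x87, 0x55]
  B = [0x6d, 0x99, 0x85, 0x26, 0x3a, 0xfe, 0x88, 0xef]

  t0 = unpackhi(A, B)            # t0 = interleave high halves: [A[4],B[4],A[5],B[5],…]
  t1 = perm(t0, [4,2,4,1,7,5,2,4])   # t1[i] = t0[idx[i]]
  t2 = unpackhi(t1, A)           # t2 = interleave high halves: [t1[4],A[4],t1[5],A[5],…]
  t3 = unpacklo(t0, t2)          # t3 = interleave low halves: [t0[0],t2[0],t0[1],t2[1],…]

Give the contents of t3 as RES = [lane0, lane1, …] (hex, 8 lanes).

RES = [0xb8, 0xef, 0x3a, 0xb8, 0xad, 0x88, 0xfe, 0xad]

→ t0 |b8|3a|ad|fe|87|88|55|ef|
→ t1 |87|ad|87|3a|ef|88|ad|87|
→ t2 |ef|b8|88|ad|ad|87|87|55|
→ t3 |b8|ef|3a|b8|ad|88|fe|ad|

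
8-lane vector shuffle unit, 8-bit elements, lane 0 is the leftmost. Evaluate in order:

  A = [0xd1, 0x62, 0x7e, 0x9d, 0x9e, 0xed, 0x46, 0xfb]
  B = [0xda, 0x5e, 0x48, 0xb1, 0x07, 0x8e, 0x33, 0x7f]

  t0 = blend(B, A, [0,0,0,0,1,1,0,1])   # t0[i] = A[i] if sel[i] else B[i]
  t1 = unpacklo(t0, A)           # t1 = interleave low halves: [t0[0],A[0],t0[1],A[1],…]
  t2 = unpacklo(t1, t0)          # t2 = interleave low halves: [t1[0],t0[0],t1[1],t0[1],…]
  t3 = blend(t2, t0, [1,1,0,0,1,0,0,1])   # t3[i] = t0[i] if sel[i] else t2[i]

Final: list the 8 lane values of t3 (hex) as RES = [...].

RES = [0xda, 0x5e, 0xd1, 0x5e, 0x9e, 0x48, 0x62, 0xfb]

  t0: da 5e 48 b1 9e ed 33 fb
  t1: da d1 5e 62 48 7e b1 9d
  t2: da da d1 5e 5e 48 62 b1
  t3: da 5e d1 5e 9e 48 62 fb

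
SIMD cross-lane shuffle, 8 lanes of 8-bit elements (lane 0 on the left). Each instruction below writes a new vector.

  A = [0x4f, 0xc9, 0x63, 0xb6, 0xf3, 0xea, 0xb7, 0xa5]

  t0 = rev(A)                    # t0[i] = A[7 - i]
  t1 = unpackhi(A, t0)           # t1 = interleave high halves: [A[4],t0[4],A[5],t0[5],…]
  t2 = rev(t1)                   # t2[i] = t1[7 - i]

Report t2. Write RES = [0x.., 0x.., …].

RES = [ 0x4f  0xa5  0xc9  0xb7  0x63  0xea  0xb6  0xf3 ]

  t0: a5 b7 ea f3 b6 63 c9 4f
  t1: f3 b6 ea 63 b7 c9 a5 4f
  t2: 4f a5 c9 b7 63 ea b6 f3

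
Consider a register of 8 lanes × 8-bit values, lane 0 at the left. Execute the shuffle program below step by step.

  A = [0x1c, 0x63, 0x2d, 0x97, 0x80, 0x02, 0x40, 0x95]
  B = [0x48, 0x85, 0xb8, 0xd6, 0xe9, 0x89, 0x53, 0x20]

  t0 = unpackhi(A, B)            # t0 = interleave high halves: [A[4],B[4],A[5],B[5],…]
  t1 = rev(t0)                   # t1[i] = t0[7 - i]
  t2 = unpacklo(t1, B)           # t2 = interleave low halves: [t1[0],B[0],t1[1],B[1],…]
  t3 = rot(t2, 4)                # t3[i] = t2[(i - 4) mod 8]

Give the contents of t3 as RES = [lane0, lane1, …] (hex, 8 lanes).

→ t0 |80|e9|02|89|40|53|95|20|
→ t1 |20|95|53|40|89|02|e9|80|
→ t2 |20|48|95|85|53|b8|40|d6|
→ t3 |53|b8|40|d6|20|48|95|85|

RES = [0x53, 0xb8, 0x40, 0xd6, 0x20, 0x48, 0x95, 0x85]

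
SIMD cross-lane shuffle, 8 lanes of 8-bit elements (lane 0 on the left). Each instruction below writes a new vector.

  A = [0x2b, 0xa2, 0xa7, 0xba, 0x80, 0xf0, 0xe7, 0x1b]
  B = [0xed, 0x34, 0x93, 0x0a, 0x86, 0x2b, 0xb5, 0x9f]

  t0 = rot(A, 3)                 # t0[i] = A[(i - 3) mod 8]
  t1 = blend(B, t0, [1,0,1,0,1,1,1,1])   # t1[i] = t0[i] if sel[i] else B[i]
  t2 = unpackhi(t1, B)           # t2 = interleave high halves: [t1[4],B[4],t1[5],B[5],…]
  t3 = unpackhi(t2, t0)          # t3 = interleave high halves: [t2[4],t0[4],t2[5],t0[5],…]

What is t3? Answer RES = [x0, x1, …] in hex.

RES = [0xba, 0xa2, 0xb5, 0xa7, 0x80, 0xba, 0x9f, 0x80]

t0 = [0xf0, 0xe7, 0x1b, 0x2b, 0xa2, 0xa7, 0xba, 0x80]
t1 = [0xf0, 0x34, 0x1b, 0x0a, 0xa2, 0xa7, 0xba, 0x80]
t2 = [0xa2, 0x86, 0xa7, 0x2b, 0xba, 0xb5, 0x80, 0x9f]
t3 = [0xba, 0xa2, 0xb5, 0xa7, 0x80, 0xba, 0x9f, 0x80]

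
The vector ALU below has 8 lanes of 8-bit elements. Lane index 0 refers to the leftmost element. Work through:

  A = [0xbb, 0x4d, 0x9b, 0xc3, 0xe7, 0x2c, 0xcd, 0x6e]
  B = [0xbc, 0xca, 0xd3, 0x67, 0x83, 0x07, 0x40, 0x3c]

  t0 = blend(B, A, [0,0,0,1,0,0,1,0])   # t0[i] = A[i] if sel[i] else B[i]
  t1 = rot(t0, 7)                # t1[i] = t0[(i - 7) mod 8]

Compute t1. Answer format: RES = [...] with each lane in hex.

RES = [0xca, 0xd3, 0xc3, 0x83, 0x07, 0xcd, 0x3c, 0xbc]

  t0: bc ca d3 c3 83 07 cd 3c
  t1: ca d3 c3 83 07 cd 3c bc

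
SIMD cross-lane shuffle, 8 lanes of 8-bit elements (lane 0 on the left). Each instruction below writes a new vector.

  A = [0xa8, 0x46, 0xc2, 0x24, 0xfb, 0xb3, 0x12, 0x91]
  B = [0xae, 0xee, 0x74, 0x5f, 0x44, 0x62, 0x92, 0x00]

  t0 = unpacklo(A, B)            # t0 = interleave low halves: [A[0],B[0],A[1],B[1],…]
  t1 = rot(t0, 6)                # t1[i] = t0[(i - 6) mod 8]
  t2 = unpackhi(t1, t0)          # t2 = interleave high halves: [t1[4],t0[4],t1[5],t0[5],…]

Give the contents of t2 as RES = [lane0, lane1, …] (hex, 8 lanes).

→ t0 |a8|ae|46|ee|c2|74|24|5f|
→ t1 |46|ee|c2|74|24|5f|a8|ae|
→ t2 |24|c2|5f|74|a8|24|ae|5f|

RES = [0x24, 0xc2, 0x5f, 0x74, 0xa8, 0x24, 0xae, 0x5f]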